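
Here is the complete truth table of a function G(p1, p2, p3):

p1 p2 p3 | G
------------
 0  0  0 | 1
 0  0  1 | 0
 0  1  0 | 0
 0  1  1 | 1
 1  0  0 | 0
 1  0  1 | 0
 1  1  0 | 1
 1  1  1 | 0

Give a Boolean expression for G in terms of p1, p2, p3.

G(p1, p2, p3) = (((p1' · p2') · p3') + ((p1' · p2) · p3)) + ((p1 · p2) · p3')

The 1-rows are (0,0,0), (0,1,1), (1,1,0). Each contributes one minterm — ¬p1·¬p2·¬p3; ¬p1·p2·p3; p1·p2·¬p3 — and their disjunction is a sum-of-products form of G.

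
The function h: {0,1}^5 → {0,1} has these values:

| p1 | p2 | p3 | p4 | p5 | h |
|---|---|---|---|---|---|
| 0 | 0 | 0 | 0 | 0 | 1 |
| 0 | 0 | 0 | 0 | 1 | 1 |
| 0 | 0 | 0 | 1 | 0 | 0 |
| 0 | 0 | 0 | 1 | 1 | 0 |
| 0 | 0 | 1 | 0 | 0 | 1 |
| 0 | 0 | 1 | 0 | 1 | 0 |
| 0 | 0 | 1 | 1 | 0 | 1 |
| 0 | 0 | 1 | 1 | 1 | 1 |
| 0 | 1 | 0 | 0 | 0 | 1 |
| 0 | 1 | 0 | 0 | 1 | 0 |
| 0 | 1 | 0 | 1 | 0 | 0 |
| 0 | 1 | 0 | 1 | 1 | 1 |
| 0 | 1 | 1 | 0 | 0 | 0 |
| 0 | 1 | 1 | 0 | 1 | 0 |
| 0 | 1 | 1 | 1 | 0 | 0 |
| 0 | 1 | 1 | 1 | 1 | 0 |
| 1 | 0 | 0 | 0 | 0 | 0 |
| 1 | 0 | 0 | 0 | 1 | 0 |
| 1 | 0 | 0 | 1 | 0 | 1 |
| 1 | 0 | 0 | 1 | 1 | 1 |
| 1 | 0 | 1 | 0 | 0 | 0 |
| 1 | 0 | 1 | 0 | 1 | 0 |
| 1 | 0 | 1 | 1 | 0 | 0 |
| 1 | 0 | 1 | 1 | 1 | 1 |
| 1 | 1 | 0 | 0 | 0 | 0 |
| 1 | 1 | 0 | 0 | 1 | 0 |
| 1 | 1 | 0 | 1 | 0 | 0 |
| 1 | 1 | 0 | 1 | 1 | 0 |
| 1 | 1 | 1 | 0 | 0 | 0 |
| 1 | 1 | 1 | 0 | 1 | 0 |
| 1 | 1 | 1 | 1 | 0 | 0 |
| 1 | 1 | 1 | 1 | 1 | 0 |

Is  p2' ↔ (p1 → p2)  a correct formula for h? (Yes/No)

No

Test each input against both h and the formula:
  p1=0, p2=0, p3=0, p4=0, p5=0: formula gives 1, h = 1 ✓
  p1=0, p2=0, p3=0, p4=0, p5=1: formula gives 1, h = 1 ✓
  p1=0, p2=0, p3=0, p4=1, p5=0: formula gives 1, but h = 0 ✗
A single disagreement suffices: at (0,0,0,1,0) they differ, so the formula does not compute h.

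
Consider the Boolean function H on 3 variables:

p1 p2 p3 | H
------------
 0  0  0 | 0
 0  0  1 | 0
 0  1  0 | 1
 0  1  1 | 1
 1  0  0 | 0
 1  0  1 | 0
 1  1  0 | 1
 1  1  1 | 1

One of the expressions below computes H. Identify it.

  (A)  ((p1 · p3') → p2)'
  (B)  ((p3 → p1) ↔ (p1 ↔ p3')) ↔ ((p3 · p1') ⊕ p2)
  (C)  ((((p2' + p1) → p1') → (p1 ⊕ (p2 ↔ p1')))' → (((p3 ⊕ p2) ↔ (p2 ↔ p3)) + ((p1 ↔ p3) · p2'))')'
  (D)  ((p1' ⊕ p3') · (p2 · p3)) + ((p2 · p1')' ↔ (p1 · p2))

(A) disagrees with H on (0,1,0) (formula → 0, table → 1); rule it out.
(B) disagrees with H on (0,0,0) (formula → 1, table → 0); rule it out.
(C) disagrees with H on (0,0,0) (formula → 1, table → 0); rule it out.
Only (D) survives; checking it on all 8 rows confirms it matches H.

D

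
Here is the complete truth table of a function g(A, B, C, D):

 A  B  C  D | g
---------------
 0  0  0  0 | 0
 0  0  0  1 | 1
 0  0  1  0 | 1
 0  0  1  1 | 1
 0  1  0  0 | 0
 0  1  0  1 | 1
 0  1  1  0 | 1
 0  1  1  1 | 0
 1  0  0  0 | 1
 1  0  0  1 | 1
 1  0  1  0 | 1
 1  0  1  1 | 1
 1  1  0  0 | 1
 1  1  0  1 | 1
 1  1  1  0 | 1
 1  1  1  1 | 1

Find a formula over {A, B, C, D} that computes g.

There are just 3 zero rows: (0,0,0,0), (0,1,0,0), (0,1,1,1). Their minterms are ¬A·¬B·¬C·¬D, ¬A·B·¬C·¬D, ¬A·B·C·D; the OR of those covers precisely the 0-outputs, and negating it yields g.

g(A, B, C, D) = NOT (((((NOT A AND NOT B) AND NOT C) AND NOT D) OR (((NOT A AND B) AND NOT C) AND NOT D)) OR (((NOT A AND B) AND C) AND D))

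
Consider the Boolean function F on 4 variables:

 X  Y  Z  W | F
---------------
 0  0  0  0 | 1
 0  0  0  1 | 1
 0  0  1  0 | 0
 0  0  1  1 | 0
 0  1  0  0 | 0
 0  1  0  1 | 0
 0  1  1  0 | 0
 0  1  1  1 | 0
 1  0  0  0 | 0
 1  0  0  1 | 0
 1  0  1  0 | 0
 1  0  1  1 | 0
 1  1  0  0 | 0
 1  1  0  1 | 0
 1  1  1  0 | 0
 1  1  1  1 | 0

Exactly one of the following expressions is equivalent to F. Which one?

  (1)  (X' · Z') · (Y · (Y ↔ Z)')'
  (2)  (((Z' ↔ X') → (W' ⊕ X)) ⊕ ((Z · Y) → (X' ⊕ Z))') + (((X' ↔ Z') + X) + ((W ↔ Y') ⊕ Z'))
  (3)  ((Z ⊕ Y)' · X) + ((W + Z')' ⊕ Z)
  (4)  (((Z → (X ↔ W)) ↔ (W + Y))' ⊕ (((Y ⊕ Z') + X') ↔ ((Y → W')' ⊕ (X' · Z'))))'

(2) fails at (0,0,1,0): the formula yields 1, F is 0.
(3) fails at (0,0,0,0): the formula yields 0, F is 1.
(4) fails at (0,0,0,1): the formula yields 0, F is 1.
That leaves (1). Evaluating it on every row reproduces the table of F exactly.

1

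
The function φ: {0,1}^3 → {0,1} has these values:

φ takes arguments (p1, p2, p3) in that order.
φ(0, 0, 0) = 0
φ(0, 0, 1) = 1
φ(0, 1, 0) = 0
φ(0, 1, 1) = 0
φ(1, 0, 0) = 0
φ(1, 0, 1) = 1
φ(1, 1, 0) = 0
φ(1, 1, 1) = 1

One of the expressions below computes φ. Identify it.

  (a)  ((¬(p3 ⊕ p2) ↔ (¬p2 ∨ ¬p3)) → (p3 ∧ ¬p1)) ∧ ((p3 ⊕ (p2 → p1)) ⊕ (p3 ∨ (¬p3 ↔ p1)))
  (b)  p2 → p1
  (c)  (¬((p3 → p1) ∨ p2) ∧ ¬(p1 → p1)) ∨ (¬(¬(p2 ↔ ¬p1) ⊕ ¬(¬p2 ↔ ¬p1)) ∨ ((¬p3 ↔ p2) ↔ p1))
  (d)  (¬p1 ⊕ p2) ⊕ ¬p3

(b) disagrees with φ on (0,0,0) (formula → 1, table → 0); rule it out.
(c) disagrees with φ on (0,0,0) (formula → 1, table → 0); rule it out.
(d) disagrees with φ on (0,1,0) (formula → 1, table → 0); rule it out.
Only (a) survives; checking it on all 8 rows confirms it matches φ.

a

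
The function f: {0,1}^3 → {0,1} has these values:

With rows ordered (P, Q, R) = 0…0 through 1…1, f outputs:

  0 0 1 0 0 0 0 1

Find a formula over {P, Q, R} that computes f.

f(P, Q, R) = ((~P & Q) & ~R) | ((P & Q) & R)

f=1 on 2 inputs: (0,1,0), (1,1,1). Reading each as a conjunction of literals (¬P·Q·¬R, P·Q·R) and taking the OR gives the canonical DNF.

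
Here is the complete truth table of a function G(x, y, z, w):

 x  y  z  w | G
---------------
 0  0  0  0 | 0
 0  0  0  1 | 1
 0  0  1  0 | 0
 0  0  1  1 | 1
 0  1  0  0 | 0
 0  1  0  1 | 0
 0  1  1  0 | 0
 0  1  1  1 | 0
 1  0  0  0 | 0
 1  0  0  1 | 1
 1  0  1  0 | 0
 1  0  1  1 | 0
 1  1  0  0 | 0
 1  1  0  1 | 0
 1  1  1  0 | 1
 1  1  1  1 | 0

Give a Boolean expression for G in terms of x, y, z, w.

G(x, y, z, w) = (((((¬x ∧ ¬y) ∧ ¬z) ∧ w) ∨ (((¬x ∧ ¬y) ∧ z) ∧ w)) ∨ (((x ∧ ¬y) ∧ ¬z) ∧ w)) ∨ (((x ∧ y) ∧ z) ∧ ¬w)

The 1-rows are (0,0,0,1), (0,0,1,1), (1,0,0,1), (1,1,1,0). Each contributes one minterm — ¬x·¬y·¬z·w; ¬x·¬y·z·w; x·¬y·¬z·w; x·y·z·¬w — and their disjunction is a sum-of-products form of G.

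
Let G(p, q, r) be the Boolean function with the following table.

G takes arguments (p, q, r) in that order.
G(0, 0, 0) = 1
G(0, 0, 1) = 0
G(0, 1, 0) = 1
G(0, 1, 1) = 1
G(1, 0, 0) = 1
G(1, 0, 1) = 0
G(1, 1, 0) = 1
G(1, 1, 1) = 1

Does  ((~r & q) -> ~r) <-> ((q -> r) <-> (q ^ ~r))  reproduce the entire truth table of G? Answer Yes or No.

Yes

Check the formula against G row by row:
  p=0, q=0, r=0: formula gives 1, G = 1 ✓
  p=0, q=0, r=1: formula gives 0, G = 0 ✓
  p=0, q=1, r=0: formula gives 1, G = 1 ✓
  p=0, q=1, r=1: formula gives 1, G = 1 ✓
  p=1, q=0, r=0: formula gives 1, G = 1 ✓
  …and likewise for the remaining 3 rows.
No disagreement on any input; they are logically equivalent.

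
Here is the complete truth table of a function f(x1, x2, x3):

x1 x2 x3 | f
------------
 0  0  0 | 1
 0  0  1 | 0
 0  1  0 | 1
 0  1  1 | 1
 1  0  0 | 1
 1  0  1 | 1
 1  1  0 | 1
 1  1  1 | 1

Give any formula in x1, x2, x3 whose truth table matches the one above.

f is 0 on exactly one input, (0,0,1), whose minterm is ¬x1·¬x2·x3. So f is the negation of that single conjunction.

f(x1, x2, x3) = NOT ((NOT x1 AND NOT x2) AND x3)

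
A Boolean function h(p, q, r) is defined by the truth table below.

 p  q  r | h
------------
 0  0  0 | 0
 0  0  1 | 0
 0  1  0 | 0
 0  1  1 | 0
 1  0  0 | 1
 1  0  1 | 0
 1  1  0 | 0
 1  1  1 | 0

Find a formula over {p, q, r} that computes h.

h(p, q, r) = (p and not q) and not r

Only row (1,0,0) gives 1. That row's minterm p·¬q·¬r is h directly.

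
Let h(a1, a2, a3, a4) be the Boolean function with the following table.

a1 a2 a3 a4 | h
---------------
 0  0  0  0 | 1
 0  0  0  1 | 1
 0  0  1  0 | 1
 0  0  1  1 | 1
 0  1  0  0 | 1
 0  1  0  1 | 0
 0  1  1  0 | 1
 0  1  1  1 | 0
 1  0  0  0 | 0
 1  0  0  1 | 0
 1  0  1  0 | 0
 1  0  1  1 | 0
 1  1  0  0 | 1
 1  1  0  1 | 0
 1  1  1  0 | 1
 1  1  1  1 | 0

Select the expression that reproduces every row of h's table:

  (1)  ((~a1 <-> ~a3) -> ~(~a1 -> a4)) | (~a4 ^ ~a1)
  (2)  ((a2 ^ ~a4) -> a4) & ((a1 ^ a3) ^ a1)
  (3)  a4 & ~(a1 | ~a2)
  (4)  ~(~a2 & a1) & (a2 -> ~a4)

(1): at (0,1,0,1) it gives 1, but h = 0 — eliminated.
(2): at (0,0,0,0) it gives 0, but h = 1 — eliminated.
(3): at (0,0,0,0) it gives 0, but h = 1 — eliminated.
(4) is the remaining candidate, and it agrees with h on all 16 inputs.

4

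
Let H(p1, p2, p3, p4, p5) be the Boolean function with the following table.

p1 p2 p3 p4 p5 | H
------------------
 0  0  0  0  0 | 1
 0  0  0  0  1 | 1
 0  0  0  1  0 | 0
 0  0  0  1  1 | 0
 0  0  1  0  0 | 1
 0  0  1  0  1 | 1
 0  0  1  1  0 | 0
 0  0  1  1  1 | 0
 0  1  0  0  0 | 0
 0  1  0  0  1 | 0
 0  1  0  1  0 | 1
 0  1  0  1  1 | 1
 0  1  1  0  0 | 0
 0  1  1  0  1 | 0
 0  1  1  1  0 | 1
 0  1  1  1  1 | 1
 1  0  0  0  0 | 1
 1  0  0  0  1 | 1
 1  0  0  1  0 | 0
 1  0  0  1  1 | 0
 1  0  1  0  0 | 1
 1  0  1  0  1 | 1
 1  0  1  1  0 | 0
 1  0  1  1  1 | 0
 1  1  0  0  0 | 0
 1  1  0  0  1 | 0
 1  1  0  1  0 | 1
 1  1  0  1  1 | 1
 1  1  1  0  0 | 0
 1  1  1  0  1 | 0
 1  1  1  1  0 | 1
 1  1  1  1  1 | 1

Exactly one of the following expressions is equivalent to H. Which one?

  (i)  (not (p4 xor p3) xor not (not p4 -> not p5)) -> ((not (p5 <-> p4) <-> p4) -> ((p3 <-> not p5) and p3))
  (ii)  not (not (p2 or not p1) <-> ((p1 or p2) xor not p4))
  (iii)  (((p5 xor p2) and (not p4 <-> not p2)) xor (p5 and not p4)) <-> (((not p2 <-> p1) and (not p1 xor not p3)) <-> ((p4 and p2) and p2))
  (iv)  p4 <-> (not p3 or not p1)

(i) fails at (0,0,0,0,0): the formula yields 0, H is 1.
(iii) fails at (0,0,0,0,0): the formula yields 0, H is 1.
(iv) fails at (0,0,0,0,0): the formula yields 0, H is 1.
Only (ii) survives; checking it on all 32 rows confirms it matches H.

ii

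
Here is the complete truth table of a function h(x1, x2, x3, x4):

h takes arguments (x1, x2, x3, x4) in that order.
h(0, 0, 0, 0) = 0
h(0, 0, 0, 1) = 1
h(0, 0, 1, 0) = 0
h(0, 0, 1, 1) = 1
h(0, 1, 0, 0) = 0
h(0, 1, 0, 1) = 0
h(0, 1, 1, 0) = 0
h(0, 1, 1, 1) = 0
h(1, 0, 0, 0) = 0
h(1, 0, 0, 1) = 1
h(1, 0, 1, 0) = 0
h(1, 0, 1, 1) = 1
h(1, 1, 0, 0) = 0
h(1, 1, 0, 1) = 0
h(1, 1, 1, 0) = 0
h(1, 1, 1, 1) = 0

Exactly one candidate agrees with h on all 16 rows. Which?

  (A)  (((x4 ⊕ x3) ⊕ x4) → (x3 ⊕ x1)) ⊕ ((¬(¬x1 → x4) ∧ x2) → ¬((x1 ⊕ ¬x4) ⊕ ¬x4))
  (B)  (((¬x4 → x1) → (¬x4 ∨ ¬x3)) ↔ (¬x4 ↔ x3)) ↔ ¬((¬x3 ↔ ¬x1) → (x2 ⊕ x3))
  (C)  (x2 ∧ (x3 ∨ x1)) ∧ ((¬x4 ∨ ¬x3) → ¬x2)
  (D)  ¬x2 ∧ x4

(A): at (0,0,0,1) it gives 0, but h = 1 — eliminated.
(B): at (0,0,1,1) it gives 0, but h = 1 — eliminated.
(C): at (0,0,0,1) it gives 0, but h = 1 — eliminated.
Only (D) survives; checking it on all 16 rows confirms it matches h.

D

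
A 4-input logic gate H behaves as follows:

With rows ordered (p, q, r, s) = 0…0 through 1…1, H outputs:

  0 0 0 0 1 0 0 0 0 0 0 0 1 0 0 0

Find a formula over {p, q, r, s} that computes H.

H(p, q, r, s) = (((p' · q) · r') · s') + (((p · q) · r') · s')

Collect the rows where H=1 — (0,1,0,0), (1,1,0,0) — and write one minterm per row: ¬p·q·¬r·¬s, p·q·¬r·¬s. Their union (logical OR) reproduces the table exactly.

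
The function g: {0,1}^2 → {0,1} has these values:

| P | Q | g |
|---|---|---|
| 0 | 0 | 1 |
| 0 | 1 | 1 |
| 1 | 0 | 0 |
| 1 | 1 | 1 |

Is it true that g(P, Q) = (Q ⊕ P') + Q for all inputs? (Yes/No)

Evaluate (Q ⊕ P') + Q on each row and compare to g:
  P=0, Q=0: formula gives 1, g = 1 ✓
  P=0, Q=1: formula gives 1, g = 1 ✓
  P=1, Q=0: formula gives 0, g = 0 ✓
  P=1, Q=1: formula gives 1, g = 1 ✓
Every row agrees, so the formula is equivalent.

Yes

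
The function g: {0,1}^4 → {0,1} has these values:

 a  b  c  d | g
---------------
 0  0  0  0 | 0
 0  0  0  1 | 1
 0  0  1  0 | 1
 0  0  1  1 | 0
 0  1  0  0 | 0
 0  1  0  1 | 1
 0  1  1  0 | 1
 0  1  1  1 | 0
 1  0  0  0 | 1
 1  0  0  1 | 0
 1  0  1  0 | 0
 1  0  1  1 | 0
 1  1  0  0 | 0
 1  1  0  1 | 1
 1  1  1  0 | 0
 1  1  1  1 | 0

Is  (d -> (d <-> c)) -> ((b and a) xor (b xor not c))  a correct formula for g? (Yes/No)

No

Check the formula against g row by row:
  a=0, b=0, c=0, d=0: formula gives 1, but g = 0 ✗
Since they disagree at (0,0,0,0), the expression is not a correct formula for g.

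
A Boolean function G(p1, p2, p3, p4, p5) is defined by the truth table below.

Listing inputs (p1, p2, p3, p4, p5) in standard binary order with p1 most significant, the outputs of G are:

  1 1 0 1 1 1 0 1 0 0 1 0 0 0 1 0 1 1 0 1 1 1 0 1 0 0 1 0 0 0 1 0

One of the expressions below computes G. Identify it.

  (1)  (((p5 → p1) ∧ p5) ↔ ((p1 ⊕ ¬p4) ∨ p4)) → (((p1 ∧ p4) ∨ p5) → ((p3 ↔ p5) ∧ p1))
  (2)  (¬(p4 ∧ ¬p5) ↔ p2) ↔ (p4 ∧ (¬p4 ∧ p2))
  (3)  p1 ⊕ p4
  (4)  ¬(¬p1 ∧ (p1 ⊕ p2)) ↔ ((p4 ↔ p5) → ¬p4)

(1): at (0,0,0,1,0) it gives 1, but G = 0 — eliminated.
(3): at (0,0,0,0,0) it gives 0, but G = 1 — eliminated.
(4): at (0,0,0,1,0) it gives 1, but G = 0 — eliminated.
That leaves (2). Evaluating it on every row reproduces the table of G exactly.

2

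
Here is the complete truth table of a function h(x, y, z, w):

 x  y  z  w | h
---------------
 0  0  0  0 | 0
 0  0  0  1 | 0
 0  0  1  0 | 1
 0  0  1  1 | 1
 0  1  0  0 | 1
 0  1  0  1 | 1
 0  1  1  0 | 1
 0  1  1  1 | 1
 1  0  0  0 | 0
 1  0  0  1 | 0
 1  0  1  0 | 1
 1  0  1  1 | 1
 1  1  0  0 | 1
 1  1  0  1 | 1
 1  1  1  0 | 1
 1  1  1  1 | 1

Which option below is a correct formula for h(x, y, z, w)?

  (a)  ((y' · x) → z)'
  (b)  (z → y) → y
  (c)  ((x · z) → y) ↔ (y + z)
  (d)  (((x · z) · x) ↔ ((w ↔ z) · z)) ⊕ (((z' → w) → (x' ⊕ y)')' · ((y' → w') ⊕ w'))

b

(a) disagrees with h on (0,0,1,0) (formula → 0, table → 1); rule it out.
(c) disagrees with h on (1,0,1,0) (formula → 0, table → 1); rule it out.
(d) disagrees with h on (0,0,0,0) (formula → 1, table → 0); rule it out.
Only (b) survives; checking it on all 16 rows confirms it matches h.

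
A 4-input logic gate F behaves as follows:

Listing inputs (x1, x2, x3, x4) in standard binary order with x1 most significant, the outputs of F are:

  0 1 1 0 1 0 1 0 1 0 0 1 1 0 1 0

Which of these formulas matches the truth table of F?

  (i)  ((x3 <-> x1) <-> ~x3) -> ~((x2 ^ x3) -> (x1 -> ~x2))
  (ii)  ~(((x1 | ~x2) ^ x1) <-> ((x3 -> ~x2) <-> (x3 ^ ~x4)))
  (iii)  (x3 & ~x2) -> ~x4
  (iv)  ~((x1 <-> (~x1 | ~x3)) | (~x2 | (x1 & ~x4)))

(i) disagrees with F on (0,0,0,1) (formula → 0, table → 1); rule it out.
(iii) disagrees with F on (0,0,0,0) (formula → 1, table → 0); rule it out.
(iv) disagrees with F on (0,0,0,1) (formula → 0, table → 1); rule it out.
Only (ii) survives; checking it on all 16 rows confirms it matches F.

ii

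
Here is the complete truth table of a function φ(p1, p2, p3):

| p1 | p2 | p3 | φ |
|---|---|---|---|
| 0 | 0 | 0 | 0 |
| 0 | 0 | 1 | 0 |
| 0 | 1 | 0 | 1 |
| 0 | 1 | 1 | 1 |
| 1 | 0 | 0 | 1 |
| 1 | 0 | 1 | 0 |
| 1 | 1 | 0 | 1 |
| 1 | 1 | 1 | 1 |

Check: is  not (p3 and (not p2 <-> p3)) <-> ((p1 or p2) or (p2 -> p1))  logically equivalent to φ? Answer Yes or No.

No

Evaluate not (p3 and (not p2 <-> p3)) <-> ((p1 or p2) or (p2 -> p1)) on each row and compare to φ:
  p1=0, p2=0, p3=0: formula gives 1, but φ = 0 ✗
A single disagreement suffices: at (0,0,0) they differ, so the formula does not compute φ.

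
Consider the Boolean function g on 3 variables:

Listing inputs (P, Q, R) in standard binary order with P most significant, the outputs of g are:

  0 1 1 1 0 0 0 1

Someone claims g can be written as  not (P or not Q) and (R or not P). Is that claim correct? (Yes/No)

Test each input against both g and the formula:
  P=0, Q=0, R=0: formula gives 0, g = 0 ✓
  P=0, Q=0, R=1: formula gives 0, but g = 1 ✗
A single disagreement suffices: at (0,0,1) they differ, so the formula does not compute g.

No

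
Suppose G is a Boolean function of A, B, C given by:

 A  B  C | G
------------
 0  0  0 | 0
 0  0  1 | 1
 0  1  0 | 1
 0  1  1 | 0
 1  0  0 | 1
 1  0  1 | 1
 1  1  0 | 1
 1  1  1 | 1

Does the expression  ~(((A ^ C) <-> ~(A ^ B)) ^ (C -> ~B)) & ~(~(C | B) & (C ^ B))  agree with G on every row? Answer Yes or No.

No

Evaluate ~(((A ^ C) <-> ~(A ^ B)) ^ (C -> ~B)) & ~(~(C | B) & (C ^ B)) on each row and compare to G:
  A=0, B=0, C=0: formula gives 0, G = 0 ✓
  A=0, B=0, C=1: formula gives 1, G = 1 ✓
  A=0, B=1, C=0: formula gives 1, G = 1 ✓
  A=0, B=1, C=1: formula gives 1, but G = 0 ✗
Since they disagree at (0,1,1), the expression is not a correct formula for G.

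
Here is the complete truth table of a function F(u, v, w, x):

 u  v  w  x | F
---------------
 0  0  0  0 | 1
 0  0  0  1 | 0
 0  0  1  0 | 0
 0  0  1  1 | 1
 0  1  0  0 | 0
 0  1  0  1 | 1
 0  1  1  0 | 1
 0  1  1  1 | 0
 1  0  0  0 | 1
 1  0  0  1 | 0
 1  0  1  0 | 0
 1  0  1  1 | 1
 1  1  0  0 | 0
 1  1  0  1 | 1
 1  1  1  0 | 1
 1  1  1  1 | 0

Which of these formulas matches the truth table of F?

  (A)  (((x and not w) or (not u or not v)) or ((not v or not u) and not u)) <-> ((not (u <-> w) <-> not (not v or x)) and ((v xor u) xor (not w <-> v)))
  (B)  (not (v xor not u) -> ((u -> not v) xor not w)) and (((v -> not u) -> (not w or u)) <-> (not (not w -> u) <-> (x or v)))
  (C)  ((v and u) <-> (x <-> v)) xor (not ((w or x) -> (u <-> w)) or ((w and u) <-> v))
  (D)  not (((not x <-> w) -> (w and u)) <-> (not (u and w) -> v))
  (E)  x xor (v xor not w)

E

(A) disagrees with F on (0,0,0,0) (formula → 0, table → 1); rule it out.
(B) disagrees with F on (0,0,0,0) (formula → 0, table → 1); rule it out.
(C) disagrees with F on (0,0,1,0) (formula → 1, table → 0); rule it out.
(D) disagrees with F on (1,0,1,1) (formula → 0, table → 1); rule it out.
Only (E) survives; checking it on all 16 rows confirms it matches F.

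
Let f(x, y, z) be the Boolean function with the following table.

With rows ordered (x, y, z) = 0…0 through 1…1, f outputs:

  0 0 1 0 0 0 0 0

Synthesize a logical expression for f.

f(x, y, z) = (not x and y) and not z

f is 1 on exactly one input, (0,1,0), whose minterm is ¬x·y·¬z. So f is just that conjunction.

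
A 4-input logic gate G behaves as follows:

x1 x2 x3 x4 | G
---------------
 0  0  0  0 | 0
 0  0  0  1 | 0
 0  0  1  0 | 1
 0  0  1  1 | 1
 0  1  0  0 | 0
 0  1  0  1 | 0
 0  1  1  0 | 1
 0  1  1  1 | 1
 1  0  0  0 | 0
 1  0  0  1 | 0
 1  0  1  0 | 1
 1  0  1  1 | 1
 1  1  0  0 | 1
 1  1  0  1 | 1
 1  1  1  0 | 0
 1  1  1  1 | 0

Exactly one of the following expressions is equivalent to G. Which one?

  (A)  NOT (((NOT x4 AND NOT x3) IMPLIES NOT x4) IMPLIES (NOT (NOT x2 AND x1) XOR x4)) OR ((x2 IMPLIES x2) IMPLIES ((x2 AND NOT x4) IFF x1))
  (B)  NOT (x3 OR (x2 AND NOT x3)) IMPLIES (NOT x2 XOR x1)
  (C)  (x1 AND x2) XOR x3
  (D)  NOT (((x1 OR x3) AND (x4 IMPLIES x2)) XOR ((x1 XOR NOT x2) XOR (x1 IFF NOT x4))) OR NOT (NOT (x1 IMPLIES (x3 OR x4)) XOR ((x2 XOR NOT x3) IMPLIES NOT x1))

C

(A): at (0,0,0,0) it gives 1, but G = 0 — eliminated.
(B): at (0,0,0,0) it gives 1, but G = 0 — eliminated.
(D): at (0,0,0,1) it gives 1, but G = 0 — eliminated.
That leaves (C). Evaluating it on every row reproduces the table of G exactly.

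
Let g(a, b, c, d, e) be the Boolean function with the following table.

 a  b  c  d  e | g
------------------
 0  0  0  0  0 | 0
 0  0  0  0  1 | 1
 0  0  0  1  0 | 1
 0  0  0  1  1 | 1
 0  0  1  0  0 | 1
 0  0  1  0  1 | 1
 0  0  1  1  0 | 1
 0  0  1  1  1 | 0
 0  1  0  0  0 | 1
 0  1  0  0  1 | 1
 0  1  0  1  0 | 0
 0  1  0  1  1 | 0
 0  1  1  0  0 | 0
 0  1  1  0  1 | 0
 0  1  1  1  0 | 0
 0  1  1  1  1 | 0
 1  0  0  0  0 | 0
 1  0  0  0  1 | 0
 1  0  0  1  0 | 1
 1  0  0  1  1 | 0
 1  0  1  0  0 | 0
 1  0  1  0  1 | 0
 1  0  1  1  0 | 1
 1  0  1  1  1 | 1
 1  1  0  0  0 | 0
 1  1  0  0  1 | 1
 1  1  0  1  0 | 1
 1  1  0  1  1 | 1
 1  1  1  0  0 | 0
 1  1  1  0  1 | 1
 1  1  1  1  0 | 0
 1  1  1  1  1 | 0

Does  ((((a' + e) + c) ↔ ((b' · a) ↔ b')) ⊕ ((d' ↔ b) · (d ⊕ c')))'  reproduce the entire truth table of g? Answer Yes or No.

No

Test each input against both g and the formula:
  a=0, b=0, c=0, d=0, e=0: formula gives 1, but g = 0 ✗
Row (0,0,0,0,0) is a counterexample, so the formula is not equivalent to g.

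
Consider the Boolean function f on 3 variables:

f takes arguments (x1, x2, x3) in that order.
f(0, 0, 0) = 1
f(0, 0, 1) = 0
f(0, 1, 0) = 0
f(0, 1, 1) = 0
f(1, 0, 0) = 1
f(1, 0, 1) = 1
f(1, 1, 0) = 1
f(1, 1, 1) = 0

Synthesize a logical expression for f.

f(x1, x2, x3) = ((((¬x1 ∧ ¬x2) ∧ ¬x3) ∨ ((x1 ∧ ¬x2) ∧ ¬x3)) ∨ ((x1 ∧ ¬x2) ∧ x3)) ∨ ((x1 ∧ x2) ∧ ¬x3)

Collect the rows where f=1 — (0,0,0), (1,0,0), (1,0,1), (1,1,0) — and write one minterm per row: ¬x1·¬x2·¬x3, x1·¬x2·¬x3, x1·¬x2·x3, x1·x2·¬x3. Their union (logical OR) reproduces the table exactly.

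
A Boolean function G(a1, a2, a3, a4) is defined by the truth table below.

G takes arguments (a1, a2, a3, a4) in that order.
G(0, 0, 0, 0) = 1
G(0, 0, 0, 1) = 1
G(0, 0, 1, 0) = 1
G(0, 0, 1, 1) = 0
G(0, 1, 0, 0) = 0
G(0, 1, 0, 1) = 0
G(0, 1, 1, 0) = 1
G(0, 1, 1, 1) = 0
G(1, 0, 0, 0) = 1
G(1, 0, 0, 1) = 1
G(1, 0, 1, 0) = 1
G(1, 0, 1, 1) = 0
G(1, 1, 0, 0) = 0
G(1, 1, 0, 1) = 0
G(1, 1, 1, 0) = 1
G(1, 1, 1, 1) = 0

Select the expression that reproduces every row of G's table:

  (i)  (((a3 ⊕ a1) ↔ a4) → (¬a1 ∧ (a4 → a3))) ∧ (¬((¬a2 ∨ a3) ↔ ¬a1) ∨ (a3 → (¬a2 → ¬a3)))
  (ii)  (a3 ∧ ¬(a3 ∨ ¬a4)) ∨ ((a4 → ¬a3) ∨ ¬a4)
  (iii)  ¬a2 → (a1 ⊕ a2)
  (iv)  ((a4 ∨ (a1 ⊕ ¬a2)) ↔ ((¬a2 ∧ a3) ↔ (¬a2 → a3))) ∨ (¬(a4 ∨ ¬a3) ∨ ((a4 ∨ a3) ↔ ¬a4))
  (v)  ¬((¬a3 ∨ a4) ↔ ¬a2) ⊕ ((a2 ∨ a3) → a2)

(i): at (0,0,1,0) it gives 0, but G = 1 — eliminated.
(ii): at (0,1,0,0) it gives 1, but G = 0 — eliminated.
(iii): at (0,0,0,0) it gives 0, but G = 1 — eliminated.
(iv): at (0,0,1,1) it gives 1, but G = 0 — eliminated.
(v) is the remaining candidate, and it agrees with G on all 16 inputs.

v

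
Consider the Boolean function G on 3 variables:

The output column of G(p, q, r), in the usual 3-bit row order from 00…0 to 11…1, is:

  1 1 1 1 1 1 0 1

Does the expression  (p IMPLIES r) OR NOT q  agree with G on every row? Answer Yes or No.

Test each input against both G and the formula:
  p=0, q=0, r=0: formula gives 1, G = 1 ✓
  p=0, q=0, r=1: formula gives 1, G = 1 ✓
  p=0, q=1, r=0: formula gives 1, G = 1 ✓
  p=0, q=1, r=1: formula gives 1, G = 1 ✓
  p=1, q=0, r=0: formula gives 1, G = 1 ✓
  …and likewise for the remaining 3 rows.
No disagreement on any input; they are logically equivalent.

Yes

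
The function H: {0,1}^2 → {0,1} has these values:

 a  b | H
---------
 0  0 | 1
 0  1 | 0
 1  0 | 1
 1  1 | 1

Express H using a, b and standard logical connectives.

H is 0 on exactly one input, (0,1), whose minterm is ¬a·b. So H is the negation of that single conjunction.

H(a, b) = ¬(¬a ∧ b)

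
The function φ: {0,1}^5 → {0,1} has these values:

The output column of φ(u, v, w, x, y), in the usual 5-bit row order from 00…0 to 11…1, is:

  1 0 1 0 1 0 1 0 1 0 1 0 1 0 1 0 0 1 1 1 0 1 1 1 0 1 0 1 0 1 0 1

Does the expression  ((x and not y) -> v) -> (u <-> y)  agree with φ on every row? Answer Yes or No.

Evaluate ((x and not y) -> v) -> (u <-> y) on each row and compare to φ:
  u=0, v=0, w=0, x=0, y=0: formula gives 1, φ = 1 ✓
  u=0, v=0, w=0, x=0, y=1: formula gives 0, φ = 0 ✓
  u=0, v=0, w=0, x=1, y=0: formula gives 1, φ = 1 ✓
  u=0, v=0, w=0, x=1, y=1: formula gives 0, φ = 0 ✓
  … (the remaining 28 rows also agree.)
Every row agrees, so the formula is equivalent.

Yes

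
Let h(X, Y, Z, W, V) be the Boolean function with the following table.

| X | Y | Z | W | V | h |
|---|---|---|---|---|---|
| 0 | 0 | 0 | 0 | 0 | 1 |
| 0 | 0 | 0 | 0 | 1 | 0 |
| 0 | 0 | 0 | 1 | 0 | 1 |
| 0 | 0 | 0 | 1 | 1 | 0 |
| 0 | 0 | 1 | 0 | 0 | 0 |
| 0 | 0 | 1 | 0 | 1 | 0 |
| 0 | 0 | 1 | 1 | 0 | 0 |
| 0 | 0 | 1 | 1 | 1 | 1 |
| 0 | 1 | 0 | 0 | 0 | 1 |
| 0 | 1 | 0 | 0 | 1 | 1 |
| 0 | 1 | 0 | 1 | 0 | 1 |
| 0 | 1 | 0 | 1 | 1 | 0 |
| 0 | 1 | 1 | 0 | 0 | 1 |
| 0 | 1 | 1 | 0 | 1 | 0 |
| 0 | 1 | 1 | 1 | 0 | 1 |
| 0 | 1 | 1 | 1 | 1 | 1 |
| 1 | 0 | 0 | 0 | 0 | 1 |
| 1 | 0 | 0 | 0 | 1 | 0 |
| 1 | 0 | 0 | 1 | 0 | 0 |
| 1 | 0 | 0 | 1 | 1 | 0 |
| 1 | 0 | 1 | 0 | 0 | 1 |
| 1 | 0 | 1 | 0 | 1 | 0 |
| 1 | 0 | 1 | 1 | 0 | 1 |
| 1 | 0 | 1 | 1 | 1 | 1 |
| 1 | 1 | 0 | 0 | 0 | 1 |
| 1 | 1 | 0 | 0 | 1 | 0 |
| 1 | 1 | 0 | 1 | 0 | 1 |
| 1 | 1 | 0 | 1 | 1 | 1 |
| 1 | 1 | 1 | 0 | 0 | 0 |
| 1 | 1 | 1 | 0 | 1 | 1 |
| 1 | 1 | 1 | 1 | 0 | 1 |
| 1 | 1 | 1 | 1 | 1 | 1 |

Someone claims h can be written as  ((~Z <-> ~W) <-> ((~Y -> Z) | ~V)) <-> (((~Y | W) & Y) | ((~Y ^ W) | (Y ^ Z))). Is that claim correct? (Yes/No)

No

Test each input against both h and the formula:
  X=0, Y=0, Z=0, W=0, V=0: formula gives 1, h = 1 ✓
  X=0, Y=0, Z=0, W=0, V=1: formula gives 0, h = 0 ✓
  X=0, Y=0, Z=0, W=1, V=0: formula gives 1, h = 1 ✓
  X=0, Y=0, Z=0, W=1, V=1: formula gives 0, h = 0 ✓
  …
  X=0, Y=0, Z=1, W=1, V=0: formula gives 1, but h = 0 ✗
A single disagreement suffices: at (0,0,1,1,0) they differ, so the formula does not compute h.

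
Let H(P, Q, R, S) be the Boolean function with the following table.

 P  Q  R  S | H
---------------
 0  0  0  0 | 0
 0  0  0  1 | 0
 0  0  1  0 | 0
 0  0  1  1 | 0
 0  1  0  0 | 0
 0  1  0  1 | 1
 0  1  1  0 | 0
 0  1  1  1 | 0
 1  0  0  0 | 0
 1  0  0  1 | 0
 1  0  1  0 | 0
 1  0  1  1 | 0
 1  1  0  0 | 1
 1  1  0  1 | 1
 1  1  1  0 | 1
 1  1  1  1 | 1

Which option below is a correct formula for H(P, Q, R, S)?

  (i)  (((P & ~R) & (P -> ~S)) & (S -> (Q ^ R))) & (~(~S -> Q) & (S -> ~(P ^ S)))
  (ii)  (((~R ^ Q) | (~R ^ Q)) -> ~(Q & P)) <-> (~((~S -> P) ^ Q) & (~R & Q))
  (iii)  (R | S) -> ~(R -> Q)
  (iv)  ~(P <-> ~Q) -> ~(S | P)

(i) fails at (0,1,0,1): the formula yields 0, H is 1.
(iii) fails at (0,0,0,0): the formula yields 1, H is 0.
(iv) fails at (0,0,0,0): the formula yields 1, H is 0.
Only (ii) survives; checking it on all 16 rows confirms it matches H.

ii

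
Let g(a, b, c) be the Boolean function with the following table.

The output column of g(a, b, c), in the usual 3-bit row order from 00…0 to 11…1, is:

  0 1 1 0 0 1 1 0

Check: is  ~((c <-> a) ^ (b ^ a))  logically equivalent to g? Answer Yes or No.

Yes

Test each input against both g and the formula:
  a=0, b=0, c=0: formula gives 0, g = 0 ✓
  a=0, b=0, c=1: formula gives 1, g = 1 ✓
  a=0, b=1, c=0: formula gives 1, g = 1 ✓
  a=0, b=1, c=1: formula gives 0, g = 0 ✓
  a=1, b=0, c=0: formula gives 0, g = 0 ✓
  …and likewise for the remaining 3 rows.
No disagreement on any input; they are logically equivalent.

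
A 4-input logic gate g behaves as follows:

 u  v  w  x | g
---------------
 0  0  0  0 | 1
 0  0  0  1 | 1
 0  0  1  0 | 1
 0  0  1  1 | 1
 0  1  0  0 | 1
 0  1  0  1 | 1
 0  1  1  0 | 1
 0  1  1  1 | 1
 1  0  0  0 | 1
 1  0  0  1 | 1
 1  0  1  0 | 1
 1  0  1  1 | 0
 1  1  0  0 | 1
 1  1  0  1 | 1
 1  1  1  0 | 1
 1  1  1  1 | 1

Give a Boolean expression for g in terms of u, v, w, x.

g(u, v, w, x) = ~(((u & ~v) & w) & x)

Only row (1,0,1,1) gives 0. So g is 1 everywhere except there — the complement of the minterm u·¬v·w·x.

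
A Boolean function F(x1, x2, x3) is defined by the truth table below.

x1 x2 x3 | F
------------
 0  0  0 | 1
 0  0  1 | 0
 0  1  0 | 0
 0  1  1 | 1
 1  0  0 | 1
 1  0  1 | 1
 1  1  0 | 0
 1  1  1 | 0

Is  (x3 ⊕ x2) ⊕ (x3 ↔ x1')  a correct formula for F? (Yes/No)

No

Test each input against both F and the formula:
  x1=0, x2=0, x3=0: formula gives 0, but F = 1 ✗
A single disagreement suffices: at (0,0,0) they differ, so the formula does not compute F.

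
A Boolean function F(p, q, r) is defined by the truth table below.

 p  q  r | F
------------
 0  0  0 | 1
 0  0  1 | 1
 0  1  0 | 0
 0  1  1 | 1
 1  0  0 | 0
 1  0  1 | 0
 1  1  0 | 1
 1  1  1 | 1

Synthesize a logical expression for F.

F(p, q, r) = ((((p' · q) · r') + ((p · q') · r')) + ((p · q') · r))'

F is 0 on only 3 rows — (0,1,0), (1,0,0), (1,0,1). Writing each as a minterm (¬p·q·¬r, p·¬q·¬r, p·¬q·r) and OR-ing them characterizes exactly where F=0, so F is the negation of that disjunction.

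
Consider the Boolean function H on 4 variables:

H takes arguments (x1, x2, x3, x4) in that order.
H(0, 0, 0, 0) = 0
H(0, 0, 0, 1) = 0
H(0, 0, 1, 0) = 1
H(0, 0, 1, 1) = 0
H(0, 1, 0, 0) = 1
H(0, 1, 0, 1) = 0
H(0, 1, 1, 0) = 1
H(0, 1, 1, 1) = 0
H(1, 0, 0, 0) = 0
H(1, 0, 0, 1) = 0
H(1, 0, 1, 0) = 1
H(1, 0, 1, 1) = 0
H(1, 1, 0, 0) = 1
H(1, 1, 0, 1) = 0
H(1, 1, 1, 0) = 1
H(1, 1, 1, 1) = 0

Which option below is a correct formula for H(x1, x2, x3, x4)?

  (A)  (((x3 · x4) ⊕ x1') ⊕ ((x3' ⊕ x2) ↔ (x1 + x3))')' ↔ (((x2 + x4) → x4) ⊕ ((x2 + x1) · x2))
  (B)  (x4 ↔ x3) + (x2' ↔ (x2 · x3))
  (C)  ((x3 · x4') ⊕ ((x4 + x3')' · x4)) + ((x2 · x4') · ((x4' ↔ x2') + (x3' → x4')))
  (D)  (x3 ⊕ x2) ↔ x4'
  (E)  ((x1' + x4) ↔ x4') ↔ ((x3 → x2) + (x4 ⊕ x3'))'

C

(A) disagrees with H on (0,0,0,0) (formula → 1, table → 0); rule it out.
(B) disagrees with H on (0,0,0,0) (formula → 1, table → 0); rule it out.
(D) disagrees with H on (0,0,0,1) (formula → 1, table → 0); rule it out.
(E) disagrees with H on (0,0,0,1) (formula → 1, table → 0); rule it out.
That leaves (C). Evaluating it on every row reproduces the table of H exactly.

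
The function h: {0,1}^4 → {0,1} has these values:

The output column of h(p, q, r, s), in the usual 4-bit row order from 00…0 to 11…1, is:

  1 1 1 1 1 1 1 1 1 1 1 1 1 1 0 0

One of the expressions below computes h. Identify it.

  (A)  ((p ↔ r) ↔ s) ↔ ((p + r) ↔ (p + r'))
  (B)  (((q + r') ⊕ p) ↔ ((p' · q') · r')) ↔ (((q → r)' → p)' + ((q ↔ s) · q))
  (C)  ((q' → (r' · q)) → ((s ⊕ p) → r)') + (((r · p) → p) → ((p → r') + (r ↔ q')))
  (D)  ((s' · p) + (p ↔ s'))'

C

(A) fails at (0,0,0,1): the formula yields 0, h is 1.
(B) fails at (0,0,0,0): the formula yields 0, h is 1.
(D) fails at (0,0,0,1): the formula yields 0, h is 1.
Only (C) survives; checking it on all 16 rows confirms it matches h.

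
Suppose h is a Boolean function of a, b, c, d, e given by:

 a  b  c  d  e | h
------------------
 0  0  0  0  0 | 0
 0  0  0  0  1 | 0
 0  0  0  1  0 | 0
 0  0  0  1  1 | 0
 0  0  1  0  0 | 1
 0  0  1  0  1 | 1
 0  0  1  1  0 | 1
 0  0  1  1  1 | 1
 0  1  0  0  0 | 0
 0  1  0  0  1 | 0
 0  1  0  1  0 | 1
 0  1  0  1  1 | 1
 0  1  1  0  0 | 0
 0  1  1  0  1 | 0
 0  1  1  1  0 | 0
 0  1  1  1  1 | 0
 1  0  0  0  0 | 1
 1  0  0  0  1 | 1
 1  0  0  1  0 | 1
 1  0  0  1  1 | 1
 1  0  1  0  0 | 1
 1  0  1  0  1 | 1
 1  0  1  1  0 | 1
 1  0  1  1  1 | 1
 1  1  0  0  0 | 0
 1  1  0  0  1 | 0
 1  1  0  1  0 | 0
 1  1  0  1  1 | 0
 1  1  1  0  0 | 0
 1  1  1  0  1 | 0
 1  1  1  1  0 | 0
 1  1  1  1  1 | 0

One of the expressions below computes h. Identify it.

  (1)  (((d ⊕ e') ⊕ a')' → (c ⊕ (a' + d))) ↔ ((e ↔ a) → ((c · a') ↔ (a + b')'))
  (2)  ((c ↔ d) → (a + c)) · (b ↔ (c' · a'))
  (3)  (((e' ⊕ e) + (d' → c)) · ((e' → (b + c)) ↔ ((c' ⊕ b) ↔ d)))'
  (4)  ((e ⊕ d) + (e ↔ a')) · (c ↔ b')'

(1) fails at (0,0,0,0,0): the formula yields 1, h is 0.
(3) fails at (0,0,0,0,1): the formula yields 1, h is 0.
(4) fails at (0,0,0,0,1): the formula yields 1, h is 0.
That leaves (2). Evaluating it on every row reproduces the table of h exactly.

2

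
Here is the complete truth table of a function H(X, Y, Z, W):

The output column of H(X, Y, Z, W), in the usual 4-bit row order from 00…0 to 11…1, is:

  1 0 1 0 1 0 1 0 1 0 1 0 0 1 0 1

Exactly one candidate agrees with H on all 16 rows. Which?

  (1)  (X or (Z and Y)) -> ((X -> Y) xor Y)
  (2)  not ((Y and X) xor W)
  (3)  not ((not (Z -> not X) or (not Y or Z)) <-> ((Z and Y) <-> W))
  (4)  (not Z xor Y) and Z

(1): at (0,0,0,1) it gives 1, but H = 0 — eliminated.
(3): at (0,0,0,0) it gives 0, but H = 1 — eliminated.
(4): at (0,0,0,0) it gives 0, but H = 1 — eliminated.
That leaves (2). Evaluating it on every row reproduces the table of H exactly.

2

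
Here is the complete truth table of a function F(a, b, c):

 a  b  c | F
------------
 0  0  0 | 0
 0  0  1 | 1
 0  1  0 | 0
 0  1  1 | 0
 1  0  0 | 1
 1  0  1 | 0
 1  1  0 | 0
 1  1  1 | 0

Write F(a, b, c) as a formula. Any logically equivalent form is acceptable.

F(a, b, c) = ((a' · b') · c) + ((a · b') · c')

Collect the rows where F=1 — (0,0,1), (1,0,0) — and write one minterm per row: ¬a·¬b·c, a·¬b·¬c. Their union (logical OR) reproduces the table exactly.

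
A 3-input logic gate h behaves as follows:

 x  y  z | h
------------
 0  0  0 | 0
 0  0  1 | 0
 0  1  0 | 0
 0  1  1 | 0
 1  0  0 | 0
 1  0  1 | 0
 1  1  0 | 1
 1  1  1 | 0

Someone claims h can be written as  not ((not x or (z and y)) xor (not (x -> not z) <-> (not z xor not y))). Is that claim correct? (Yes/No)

No

Evaluate not ((not x or (z and y)) xor (not (x -> not z) <-> (not z xor not y))) on each row and compare to h:
  x=0, y=0, z=0: formula gives 1, but h = 0 ✗
A single disagreement suffices: at (0,0,0) they differ, so the formula does not compute h.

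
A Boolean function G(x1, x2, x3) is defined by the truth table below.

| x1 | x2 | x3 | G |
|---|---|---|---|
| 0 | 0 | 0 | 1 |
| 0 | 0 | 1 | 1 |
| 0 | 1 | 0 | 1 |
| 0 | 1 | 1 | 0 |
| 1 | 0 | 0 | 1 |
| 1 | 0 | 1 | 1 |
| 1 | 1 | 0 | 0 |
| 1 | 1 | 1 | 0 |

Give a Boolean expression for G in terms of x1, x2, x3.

G(x1, x2, x3) = not ((((not x1 and x2) and x3) or ((x1 and x2) and not x3)) or ((x1 and x2) and x3))

The 0-rows are (0,1,1), (1,1,0), (1,1,1). Take each as a conjunction (¬x1·x2·x3, x1·x2·¬x3, x1·x2·x3), form their disjunction, and complement — that gives a formula that is 1 everywhere G is.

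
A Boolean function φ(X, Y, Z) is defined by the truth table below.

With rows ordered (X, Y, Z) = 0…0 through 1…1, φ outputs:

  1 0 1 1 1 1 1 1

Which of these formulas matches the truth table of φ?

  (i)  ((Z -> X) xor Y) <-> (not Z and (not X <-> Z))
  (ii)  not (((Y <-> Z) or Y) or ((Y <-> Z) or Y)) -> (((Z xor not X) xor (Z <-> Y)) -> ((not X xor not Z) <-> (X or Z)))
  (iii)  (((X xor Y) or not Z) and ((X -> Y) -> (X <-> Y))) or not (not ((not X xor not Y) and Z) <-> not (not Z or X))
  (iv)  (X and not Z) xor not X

iii

(i) disagrees with φ on (0,0,0) (formula → 0, table → 1); rule it out.
(ii) disagrees with φ on (0,0,1) (formula → 1, table → 0); rule it out.
(iv) disagrees with φ on (0,0,1) (formula → 1, table → 0); rule it out.
That leaves (iii). Evaluating it on every row reproduces the table of φ exactly.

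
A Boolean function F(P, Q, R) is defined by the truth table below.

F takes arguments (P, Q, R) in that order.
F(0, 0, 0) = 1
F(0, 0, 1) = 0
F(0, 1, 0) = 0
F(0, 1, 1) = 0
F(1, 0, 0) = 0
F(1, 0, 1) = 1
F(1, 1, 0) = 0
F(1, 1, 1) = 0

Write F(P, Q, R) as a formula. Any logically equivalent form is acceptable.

F(P, Q, R) = ((~P & ~Q) & ~R) | ((P & ~Q) & R)

The 1-rows are (0,0,0), (1,0,1). Each contributes one minterm — ¬P·¬Q·¬R; P·¬Q·R — and their disjunction is a sum-of-products form of F.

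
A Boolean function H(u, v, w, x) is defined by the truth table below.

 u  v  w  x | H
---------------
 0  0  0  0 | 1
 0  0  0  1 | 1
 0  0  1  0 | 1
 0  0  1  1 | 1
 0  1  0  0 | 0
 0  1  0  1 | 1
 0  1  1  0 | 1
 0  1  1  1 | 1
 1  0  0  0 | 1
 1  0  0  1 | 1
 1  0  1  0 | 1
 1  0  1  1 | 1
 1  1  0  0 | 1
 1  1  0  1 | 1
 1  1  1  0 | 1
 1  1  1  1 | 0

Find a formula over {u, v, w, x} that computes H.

The 0-rows are (0,1,0,0), (1,1,1,1). Take each as a conjunction (¬u·v·¬w·¬x, u·v·w·x), form their disjunction, and complement — that gives a formula that is 1 everywhere H is.

H(u, v, w, x) = NOT ((((NOT u AND v) AND NOT w) AND NOT x) OR (((u AND v) AND w) AND x))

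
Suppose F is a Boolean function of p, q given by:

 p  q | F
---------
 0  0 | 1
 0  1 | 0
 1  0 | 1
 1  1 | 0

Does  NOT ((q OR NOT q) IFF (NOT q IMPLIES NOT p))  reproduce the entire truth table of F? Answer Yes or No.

No

Evaluate NOT ((q OR NOT q) IFF (NOT q IMPLIES NOT p)) on each row and compare to F:
  p=0, q=0: formula gives 0, but F = 1 ✗
Since they disagree at (0,0), the expression is not a correct formula for F.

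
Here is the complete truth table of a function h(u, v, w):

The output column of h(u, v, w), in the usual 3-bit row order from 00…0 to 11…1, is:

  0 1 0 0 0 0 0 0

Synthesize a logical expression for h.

h(u, v, w) = (NOT u AND NOT v) AND w

Only row (0,0,1) gives 1. That row's minterm ¬u·¬v·w is h directly.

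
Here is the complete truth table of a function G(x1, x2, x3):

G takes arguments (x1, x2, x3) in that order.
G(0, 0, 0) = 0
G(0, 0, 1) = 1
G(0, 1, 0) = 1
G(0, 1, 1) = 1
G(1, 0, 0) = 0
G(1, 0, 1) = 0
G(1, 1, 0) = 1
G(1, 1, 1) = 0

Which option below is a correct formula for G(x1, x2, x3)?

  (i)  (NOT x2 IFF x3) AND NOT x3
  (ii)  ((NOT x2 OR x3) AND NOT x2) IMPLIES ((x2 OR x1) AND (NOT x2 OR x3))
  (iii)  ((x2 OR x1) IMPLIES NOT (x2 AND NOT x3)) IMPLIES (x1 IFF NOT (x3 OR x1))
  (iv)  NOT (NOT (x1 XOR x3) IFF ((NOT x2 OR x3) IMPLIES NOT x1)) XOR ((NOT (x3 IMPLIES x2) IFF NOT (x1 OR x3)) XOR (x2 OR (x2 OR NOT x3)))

(i) disagrees with G on (0,0,1) (formula → 0, table → 1); rule it out.
(ii) disagrees with G on (0,0,1) (formula → 0, table → 1); rule it out.
(iv) disagrees with G on (0,0,0) (formula → 1, table → 0); rule it out.
That leaves (iii). Evaluating it on every row reproduces the table of G exactly.

iii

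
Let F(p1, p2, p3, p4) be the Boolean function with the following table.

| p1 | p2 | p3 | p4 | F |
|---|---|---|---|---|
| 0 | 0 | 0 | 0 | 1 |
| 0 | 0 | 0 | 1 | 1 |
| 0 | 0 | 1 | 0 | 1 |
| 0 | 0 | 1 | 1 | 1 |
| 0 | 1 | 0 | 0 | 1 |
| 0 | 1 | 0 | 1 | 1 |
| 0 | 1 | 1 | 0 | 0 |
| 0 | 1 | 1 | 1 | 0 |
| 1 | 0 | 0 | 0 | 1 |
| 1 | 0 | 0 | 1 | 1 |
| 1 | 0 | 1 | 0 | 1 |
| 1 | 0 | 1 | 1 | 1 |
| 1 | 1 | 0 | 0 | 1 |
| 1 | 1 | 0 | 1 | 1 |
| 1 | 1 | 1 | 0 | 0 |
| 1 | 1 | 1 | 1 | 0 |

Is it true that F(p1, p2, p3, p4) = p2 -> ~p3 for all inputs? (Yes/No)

Yes

Test each input against both F and the formula:
  p1=0, p2=0, p3=0, p4=0: formula gives 1, F = 1 ✓
  p1=0, p2=0, p3=0, p4=1: formula gives 1, F = 1 ✓
  p1=0, p2=0, p3=1, p4=0: formula gives 1, F = 1 ✓
  p1=0, p2=0, p3=1, p4=1: formula gives 1, F = 1 ✓
  … (the remaining 12 rows also agree.)
Every row agrees, so the formula is equivalent.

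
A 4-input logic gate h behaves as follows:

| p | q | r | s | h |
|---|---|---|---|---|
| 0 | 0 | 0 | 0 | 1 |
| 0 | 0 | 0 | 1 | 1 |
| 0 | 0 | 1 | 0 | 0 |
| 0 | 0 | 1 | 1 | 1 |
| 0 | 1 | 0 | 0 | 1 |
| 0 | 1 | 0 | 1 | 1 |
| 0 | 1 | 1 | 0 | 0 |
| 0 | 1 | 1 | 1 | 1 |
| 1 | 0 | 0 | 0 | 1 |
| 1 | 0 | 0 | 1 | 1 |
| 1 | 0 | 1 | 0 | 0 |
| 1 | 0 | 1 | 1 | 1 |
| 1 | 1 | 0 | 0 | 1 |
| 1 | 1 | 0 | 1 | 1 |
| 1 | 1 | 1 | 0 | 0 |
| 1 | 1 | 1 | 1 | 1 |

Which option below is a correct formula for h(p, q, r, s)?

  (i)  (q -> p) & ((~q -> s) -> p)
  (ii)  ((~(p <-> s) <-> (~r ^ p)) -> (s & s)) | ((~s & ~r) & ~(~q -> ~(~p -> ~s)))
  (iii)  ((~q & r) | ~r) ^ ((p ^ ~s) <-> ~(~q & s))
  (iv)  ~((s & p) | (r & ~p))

(i): at (0,0,0,1) it gives 0, but h = 1 — eliminated.
(iii): at (0,0,0,0) it gives 0, but h = 1 — eliminated.
(iv): at (0,0,1,1) it gives 0, but h = 1 — eliminated.
(ii) is the remaining candidate, and it agrees with h on all 16 inputs.

ii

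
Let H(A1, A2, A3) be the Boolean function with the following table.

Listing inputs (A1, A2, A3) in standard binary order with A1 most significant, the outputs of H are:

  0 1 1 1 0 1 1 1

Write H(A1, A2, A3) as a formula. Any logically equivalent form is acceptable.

H(A1, A2, A3) = not (((not A1 and not A2) and not A3) or ((A1 and not A2) and not A3))

The 0-rows are (0,0,0), (1,0,0). Take each as a conjunction (¬A1·¬A2·¬A3, A1·¬A2·¬A3), form their disjunction, and complement — that gives a formula that is 1 everywhere H is.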